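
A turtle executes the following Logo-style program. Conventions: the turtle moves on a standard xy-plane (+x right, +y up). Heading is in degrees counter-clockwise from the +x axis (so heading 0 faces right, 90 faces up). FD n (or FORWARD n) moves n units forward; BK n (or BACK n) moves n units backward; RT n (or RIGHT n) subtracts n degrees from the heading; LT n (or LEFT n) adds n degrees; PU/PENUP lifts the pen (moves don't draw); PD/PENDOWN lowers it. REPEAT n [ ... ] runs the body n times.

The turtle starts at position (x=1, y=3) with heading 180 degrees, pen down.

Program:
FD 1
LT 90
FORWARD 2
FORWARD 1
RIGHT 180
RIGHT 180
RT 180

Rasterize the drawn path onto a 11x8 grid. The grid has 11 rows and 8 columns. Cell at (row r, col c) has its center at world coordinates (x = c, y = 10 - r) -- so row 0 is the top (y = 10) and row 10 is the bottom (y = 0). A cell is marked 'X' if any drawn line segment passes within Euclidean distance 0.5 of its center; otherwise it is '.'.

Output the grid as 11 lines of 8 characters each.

Answer: ........
........
........
........
........
........
........
XX......
X.......
X.......
X.......

Derivation:
Segment 0: (1,3) -> (0,3)
Segment 1: (0,3) -> (-0,1)
Segment 2: (-0,1) -> (-0,0)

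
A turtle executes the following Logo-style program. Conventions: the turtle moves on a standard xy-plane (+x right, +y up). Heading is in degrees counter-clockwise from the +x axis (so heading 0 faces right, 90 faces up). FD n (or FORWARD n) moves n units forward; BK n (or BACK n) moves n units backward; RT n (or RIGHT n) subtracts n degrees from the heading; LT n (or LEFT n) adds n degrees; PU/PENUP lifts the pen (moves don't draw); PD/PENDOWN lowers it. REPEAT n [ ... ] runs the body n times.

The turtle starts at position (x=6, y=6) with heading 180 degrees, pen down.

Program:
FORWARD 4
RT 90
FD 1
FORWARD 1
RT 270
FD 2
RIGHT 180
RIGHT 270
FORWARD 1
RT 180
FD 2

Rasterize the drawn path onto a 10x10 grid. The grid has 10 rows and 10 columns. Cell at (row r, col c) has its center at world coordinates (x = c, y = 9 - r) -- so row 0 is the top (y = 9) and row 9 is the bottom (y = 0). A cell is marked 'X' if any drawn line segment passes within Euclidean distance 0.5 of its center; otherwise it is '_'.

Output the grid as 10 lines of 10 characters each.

Segment 0: (6,6) -> (2,6)
Segment 1: (2,6) -> (2,7)
Segment 2: (2,7) -> (2,8)
Segment 3: (2,8) -> (0,8)
Segment 4: (0,8) -> (-0,9)
Segment 5: (-0,9) -> (0,7)

Answer: X_________
XXX_______
X_X_______
__XXXXX___
__________
__________
__________
__________
__________
__________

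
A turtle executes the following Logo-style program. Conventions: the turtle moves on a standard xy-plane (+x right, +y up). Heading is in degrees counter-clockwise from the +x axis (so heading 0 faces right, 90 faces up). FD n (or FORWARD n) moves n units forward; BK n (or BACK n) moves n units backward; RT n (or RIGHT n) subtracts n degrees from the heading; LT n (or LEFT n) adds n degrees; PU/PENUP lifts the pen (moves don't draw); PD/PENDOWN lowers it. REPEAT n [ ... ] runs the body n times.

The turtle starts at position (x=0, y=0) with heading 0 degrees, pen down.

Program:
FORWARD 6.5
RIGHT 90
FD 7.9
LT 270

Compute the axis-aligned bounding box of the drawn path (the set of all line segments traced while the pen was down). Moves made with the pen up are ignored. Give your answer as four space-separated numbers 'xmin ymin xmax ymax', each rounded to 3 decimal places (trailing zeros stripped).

Executing turtle program step by step:
Start: pos=(0,0), heading=0, pen down
FD 6.5: (0,0) -> (6.5,0) [heading=0, draw]
RT 90: heading 0 -> 270
FD 7.9: (6.5,0) -> (6.5,-7.9) [heading=270, draw]
LT 270: heading 270 -> 180
Final: pos=(6.5,-7.9), heading=180, 2 segment(s) drawn

Segment endpoints: x in {0, 6.5, 6.5}, y in {-7.9, 0}
xmin=0, ymin=-7.9, xmax=6.5, ymax=0

Answer: 0 -7.9 6.5 0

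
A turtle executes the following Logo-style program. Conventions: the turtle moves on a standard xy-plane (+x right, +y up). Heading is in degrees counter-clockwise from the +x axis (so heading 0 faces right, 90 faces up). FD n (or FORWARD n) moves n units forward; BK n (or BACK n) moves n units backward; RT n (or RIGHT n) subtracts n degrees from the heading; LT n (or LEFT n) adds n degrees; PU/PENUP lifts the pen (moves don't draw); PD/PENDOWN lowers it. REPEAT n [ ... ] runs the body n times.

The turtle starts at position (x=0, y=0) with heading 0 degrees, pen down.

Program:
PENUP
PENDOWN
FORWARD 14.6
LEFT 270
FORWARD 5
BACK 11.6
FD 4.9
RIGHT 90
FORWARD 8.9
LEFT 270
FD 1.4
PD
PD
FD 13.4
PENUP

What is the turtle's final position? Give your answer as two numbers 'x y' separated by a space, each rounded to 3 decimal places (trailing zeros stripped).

Answer: 5.7 16.5

Derivation:
Executing turtle program step by step:
Start: pos=(0,0), heading=0, pen down
PU: pen up
PD: pen down
FD 14.6: (0,0) -> (14.6,0) [heading=0, draw]
LT 270: heading 0 -> 270
FD 5: (14.6,0) -> (14.6,-5) [heading=270, draw]
BK 11.6: (14.6,-5) -> (14.6,6.6) [heading=270, draw]
FD 4.9: (14.6,6.6) -> (14.6,1.7) [heading=270, draw]
RT 90: heading 270 -> 180
FD 8.9: (14.6,1.7) -> (5.7,1.7) [heading=180, draw]
LT 270: heading 180 -> 90
FD 1.4: (5.7,1.7) -> (5.7,3.1) [heading=90, draw]
PD: pen down
PD: pen down
FD 13.4: (5.7,3.1) -> (5.7,16.5) [heading=90, draw]
PU: pen up
Final: pos=(5.7,16.5), heading=90, 7 segment(s) drawn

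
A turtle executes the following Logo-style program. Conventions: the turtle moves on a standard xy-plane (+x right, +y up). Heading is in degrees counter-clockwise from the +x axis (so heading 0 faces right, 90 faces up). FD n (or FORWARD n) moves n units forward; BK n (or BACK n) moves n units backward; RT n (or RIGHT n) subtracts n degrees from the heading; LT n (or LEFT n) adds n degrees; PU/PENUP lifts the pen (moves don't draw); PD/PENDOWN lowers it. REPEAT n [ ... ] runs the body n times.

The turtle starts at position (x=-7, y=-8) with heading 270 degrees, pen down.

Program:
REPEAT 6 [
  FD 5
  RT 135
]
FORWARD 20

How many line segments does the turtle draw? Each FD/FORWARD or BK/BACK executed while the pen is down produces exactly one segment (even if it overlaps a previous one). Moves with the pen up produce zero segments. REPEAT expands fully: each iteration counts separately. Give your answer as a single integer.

Answer: 7

Derivation:
Executing turtle program step by step:
Start: pos=(-7,-8), heading=270, pen down
REPEAT 6 [
  -- iteration 1/6 --
  FD 5: (-7,-8) -> (-7,-13) [heading=270, draw]
  RT 135: heading 270 -> 135
  -- iteration 2/6 --
  FD 5: (-7,-13) -> (-10.536,-9.464) [heading=135, draw]
  RT 135: heading 135 -> 0
  -- iteration 3/6 --
  FD 5: (-10.536,-9.464) -> (-5.536,-9.464) [heading=0, draw]
  RT 135: heading 0 -> 225
  -- iteration 4/6 --
  FD 5: (-5.536,-9.464) -> (-9.071,-13) [heading=225, draw]
  RT 135: heading 225 -> 90
  -- iteration 5/6 --
  FD 5: (-9.071,-13) -> (-9.071,-8) [heading=90, draw]
  RT 135: heading 90 -> 315
  -- iteration 6/6 --
  FD 5: (-9.071,-8) -> (-5.536,-11.536) [heading=315, draw]
  RT 135: heading 315 -> 180
]
FD 20: (-5.536,-11.536) -> (-25.536,-11.536) [heading=180, draw]
Final: pos=(-25.536,-11.536), heading=180, 7 segment(s) drawn
Segments drawn: 7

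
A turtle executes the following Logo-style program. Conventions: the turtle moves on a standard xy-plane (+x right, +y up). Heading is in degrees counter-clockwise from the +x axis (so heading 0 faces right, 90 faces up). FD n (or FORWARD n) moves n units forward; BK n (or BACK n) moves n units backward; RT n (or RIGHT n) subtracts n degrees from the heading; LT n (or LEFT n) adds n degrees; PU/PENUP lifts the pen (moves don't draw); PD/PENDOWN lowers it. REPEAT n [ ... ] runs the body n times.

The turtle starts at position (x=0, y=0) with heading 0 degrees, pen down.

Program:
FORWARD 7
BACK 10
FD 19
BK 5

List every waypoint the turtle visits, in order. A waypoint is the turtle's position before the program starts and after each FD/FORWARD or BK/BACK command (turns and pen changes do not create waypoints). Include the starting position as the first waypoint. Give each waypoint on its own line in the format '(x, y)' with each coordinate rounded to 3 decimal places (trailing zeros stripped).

Answer: (0, 0)
(7, 0)
(-3, 0)
(16, 0)
(11, 0)

Derivation:
Executing turtle program step by step:
Start: pos=(0,0), heading=0, pen down
FD 7: (0,0) -> (7,0) [heading=0, draw]
BK 10: (7,0) -> (-3,0) [heading=0, draw]
FD 19: (-3,0) -> (16,0) [heading=0, draw]
BK 5: (16,0) -> (11,0) [heading=0, draw]
Final: pos=(11,0), heading=0, 4 segment(s) drawn
Waypoints (5 total):
(0, 0)
(7, 0)
(-3, 0)
(16, 0)
(11, 0)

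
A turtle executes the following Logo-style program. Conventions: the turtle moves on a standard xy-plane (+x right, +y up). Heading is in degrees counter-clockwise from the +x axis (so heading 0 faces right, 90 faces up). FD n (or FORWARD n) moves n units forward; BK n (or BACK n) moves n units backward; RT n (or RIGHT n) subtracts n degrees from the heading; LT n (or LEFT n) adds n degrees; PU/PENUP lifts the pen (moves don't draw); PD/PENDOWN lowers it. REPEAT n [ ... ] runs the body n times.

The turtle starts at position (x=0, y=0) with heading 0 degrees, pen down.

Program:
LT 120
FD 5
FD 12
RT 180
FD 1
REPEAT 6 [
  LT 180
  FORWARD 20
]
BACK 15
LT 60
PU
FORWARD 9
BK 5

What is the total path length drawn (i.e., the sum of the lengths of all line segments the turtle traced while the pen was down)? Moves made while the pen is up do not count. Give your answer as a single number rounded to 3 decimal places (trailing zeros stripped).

Executing turtle program step by step:
Start: pos=(0,0), heading=0, pen down
LT 120: heading 0 -> 120
FD 5: (0,0) -> (-2.5,4.33) [heading=120, draw]
FD 12: (-2.5,4.33) -> (-8.5,14.722) [heading=120, draw]
RT 180: heading 120 -> 300
FD 1: (-8.5,14.722) -> (-8,13.856) [heading=300, draw]
REPEAT 6 [
  -- iteration 1/6 --
  LT 180: heading 300 -> 120
  FD 20: (-8,13.856) -> (-18,31.177) [heading=120, draw]
  -- iteration 2/6 --
  LT 180: heading 120 -> 300
  FD 20: (-18,31.177) -> (-8,13.856) [heading=300, draw]
  -- iteration 3/6 --
  LT 180: heading 300 -> 120
  FD 20: (-8,13.856) -> (-18,31.177) [heading=120, draw]
  -- iteration 4/6 --
  LT 180: heading 120 -> 300
  FD 20: (-18,31.177) -> (-8,13.856) [heading=300, draw]
  -- iteration 5/6 --
  LT 180: heading 300 -> 120
  FD 20: (-8,13.856) -> (-18,31.177) [heading=120, draw]
  -- iteration 6/6 --
  LT 180: heading 120 -> 300
  FD 20: (-18,31.177) -> (-8,13.856) [heading=300, draw]
]
BK 15: (-8,13.856) -> (-15.5,26.847) [heading=300, draw]
LT 60: heading 300 -> 0
PU: pen up
FD 9: (-15.5,26.847) -> (-6.5,26.847) [heading=0, move]
BK 5: (-6.5,26.847) -> (-11.5,26.847) [heading=0, move]
Final: pos=(-11.5,26.847), heading=0, 10 segment(s) drawn

Segment lengths:
  seg 1: (0,0) -> (-2.5,4.33), length = 5
  seg 2: (-2.5,4.33) -> (-8.5,14.722), length = 12
  seg 3: (-8.5,14.722) -> (-8,13.856), length = 1
  seg 4: (-8,13.856) -> (-18,31.177), length = 20
  seg 5: (-18,31.177) -> (-8,13.856), length = 20
  seg 6: (-8,13.856) -> (-18,31.177), length = 20
  seg 7: (-18,31.177) -> (-8,13.856), length = 20
  seg 8: (-8,13.856) -> (-18,31.177), length = 20
  seg 9: (-18,31.177) -> (-8,13.856), length = 20
  seg 10: (-8,13.856) -> (-15.5,26.847), length = 15
Total = 153

Answer: 153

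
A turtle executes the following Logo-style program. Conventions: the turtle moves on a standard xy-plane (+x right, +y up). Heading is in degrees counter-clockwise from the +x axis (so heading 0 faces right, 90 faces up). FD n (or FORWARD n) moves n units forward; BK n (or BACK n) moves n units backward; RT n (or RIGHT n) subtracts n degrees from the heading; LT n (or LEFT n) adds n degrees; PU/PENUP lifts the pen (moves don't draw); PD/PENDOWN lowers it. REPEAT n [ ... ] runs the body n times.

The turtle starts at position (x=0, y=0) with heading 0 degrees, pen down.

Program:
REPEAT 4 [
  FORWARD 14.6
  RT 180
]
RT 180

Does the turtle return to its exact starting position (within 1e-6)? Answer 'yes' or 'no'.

Executing turtle program step by step:
Start: pos=(0,0), heading=0, pen down
REPEAT 4 [
  -- iteration 1/4 --
  FD 14.6: (0,0) -> (14.6,0) [heading=0, draw]
  RT 180: heading 0 -> 180
  -- iteration 2/4 --
  FD 14.6: (14.6,0) -> (0,0) [heading=180, draw]
  RT 180: heading 180 -> 0
  -- iteration 3/4 --
  FD 14.6: (0,0) -> (14.6,0) [heading=0, draw]
  RT 180: heading 0 -> 180
  -- iteration 4/4 --
  FD 14.6: (14.6,0) -> (0,0) [heading=180, draw]
  RT 180: heading 180 -> 0
]
RT 180: heading 0 -> 180
Final: pos=(0,0), heading=180, 4 segment(s) drawn

Start position: (0, 0)
Final position: (0, 0)
Distance = 0; < 1e-6 -> CLOSED

Answer: yes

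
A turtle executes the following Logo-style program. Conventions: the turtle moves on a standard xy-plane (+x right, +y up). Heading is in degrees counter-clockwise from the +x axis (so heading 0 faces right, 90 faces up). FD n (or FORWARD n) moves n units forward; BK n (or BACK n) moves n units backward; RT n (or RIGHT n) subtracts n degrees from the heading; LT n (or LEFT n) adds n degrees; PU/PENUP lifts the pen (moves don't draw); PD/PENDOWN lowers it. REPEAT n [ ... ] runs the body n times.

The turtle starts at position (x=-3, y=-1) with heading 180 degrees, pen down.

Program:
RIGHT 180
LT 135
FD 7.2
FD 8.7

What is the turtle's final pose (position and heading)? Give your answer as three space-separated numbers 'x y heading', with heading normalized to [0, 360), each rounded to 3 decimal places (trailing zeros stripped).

Answer: -14.243 10.243 135

Derivation:
Executing turtle program step by step:
Start: pos=(-3,-1), heading=180, pen down
RT 180: heading 180 -> 0
LT 135: heading 0 -> 135
FD 7.2: (-3,-1) -> (-8.091,4.091) [heading=135, draw]
FD 8.7: (-8.091,4.091) -> (-14.243,10.243) [heading=135, draw]
Final: pos=(-14.243,10.243), heading=135, 2 segment(s) drawn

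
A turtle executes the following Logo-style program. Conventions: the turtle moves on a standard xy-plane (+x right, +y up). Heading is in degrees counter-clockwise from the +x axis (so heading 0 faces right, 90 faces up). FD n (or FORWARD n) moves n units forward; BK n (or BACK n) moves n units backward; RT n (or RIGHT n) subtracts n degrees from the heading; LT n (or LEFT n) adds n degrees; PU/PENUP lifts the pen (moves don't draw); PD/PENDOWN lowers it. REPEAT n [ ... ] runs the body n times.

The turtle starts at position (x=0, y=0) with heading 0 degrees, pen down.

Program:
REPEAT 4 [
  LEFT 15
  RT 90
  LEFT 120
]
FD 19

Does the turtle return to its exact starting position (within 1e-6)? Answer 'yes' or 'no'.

Answer: no

Derivation:
Executing turtle program step by step:
Start: pos=(0,0), heading=0, pen down
REPEAT 4 [
  -- iteration 1/4 --
  LT 15: heading 0 -> 15
  RT 90: heading 15 -> 285
  LT 120: heading 285 -> 45
  -- iteration 2/4 --
  LT 15: heading 45 -> 60
  RT 90: heading 60 -> 330
  LT 120: heading 330 -> 90
  -- iteration 3/4 --
  LT 15: heading 90 -> 105
  RT 90: heading 105 -> 15
  LT 120: heading 15 -> 135
  -- iteration 4/4 --
  LT 15: heading 135 -> 150
  RT 90: heading 150 -> 60
  LT 120: heading 60 -> 180
]
FD 19: (0,0) -> (-19,0) [heading=180, draw]
Final: pos=(-19,0), heading=180, 1 segment(s) drawn

Start position: (0, 0)
Final position: (-19, 0)
Distance = 19; >= 1e-6 -> NOT closed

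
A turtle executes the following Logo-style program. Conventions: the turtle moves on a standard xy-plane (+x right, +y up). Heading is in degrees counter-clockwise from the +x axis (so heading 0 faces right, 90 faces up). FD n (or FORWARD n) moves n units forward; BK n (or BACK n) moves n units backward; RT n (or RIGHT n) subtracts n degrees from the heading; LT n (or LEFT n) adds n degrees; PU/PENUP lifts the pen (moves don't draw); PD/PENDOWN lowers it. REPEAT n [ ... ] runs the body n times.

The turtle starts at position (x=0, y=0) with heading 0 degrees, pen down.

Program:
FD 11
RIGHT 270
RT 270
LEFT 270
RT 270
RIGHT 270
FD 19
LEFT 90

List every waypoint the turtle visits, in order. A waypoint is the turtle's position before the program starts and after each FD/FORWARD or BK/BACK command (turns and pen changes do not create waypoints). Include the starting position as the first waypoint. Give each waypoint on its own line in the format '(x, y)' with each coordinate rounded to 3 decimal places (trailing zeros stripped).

Executing turtle program step by step:
Start: pos=(0,0), heading=0, pen down
FD 11: (0,0) -> (11,0) [heading=0, draw]
RT 270: heading 0 -> 90
RT 270: heading 90 -> 180
LT 270: heading 180 -> 90
RT 270: heading 90 -> 180
RT 270: heading 180 -> 270
FD 19: (11,0) -> (11,-19) [heading=270, draw]
LT 90: heading 270 -> 0
Final: pos=(11,-19), heading=0, 2 segment(s) drawn
Waypoints (3 total):
(0, 0)
(11, 0)
(11, -19)

Answer: (0, 0)
(11, 0)
(11, -19)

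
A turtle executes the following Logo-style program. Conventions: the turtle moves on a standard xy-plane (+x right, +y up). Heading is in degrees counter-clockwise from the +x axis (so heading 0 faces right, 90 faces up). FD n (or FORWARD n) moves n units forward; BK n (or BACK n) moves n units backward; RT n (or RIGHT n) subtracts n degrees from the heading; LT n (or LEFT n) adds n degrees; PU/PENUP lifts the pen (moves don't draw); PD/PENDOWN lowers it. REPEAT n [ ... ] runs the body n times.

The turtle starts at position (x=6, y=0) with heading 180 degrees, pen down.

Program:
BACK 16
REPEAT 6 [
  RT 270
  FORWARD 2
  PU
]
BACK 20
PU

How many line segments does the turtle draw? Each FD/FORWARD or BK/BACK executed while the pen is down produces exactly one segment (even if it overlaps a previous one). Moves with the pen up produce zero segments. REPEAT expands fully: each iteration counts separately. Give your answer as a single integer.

Executing turtle program step by step:
Start: pos=(6,0), heading=180, pen down
BK 16: (6,0) -> (22,0) [heading=180, draw]
REPEAT 6 [
  -- iteration 1/6 --
  RT 270: heading 180 -> 270
  FD 2: (22,0) -> (22,-2) [heading=270, draw]
  PU: pen up
  -- iteration 2/6 --
  RT 270: heading 270 -> 0
  FD 2: (22,-2) -> (24,-2) [heading=0, move]
  PU: pen up
  -- iteration 3/6 --
  RT 270: heading 0 -> 90
  FD 2: (24,-2) -> (24,0) [heading=90, move]
  PU: pen up
  -- iteration 4/6 --
  RT 270: heading 90 -> 180
  FD 2: (24,0) -> (22,0) [heading=180, move]
  PU: pen up
  -- iteration 5/6 --
  RT 270: heading 180 -> 270
  FD 2: (22,0) -> (22,-2) [heading=270, move]
  PU: pen up
  -- iteration 6/6 --
  RT 270: heading 270 -> 0
  FD 2: (22,-2) -> (24,-2) [heading=0, move]
  PU: pen up
]
BK 20: (24,-2) -> (4,-2) [heading=0, move]
PU: pen up
Final: pos=(4,-2), heading=0, 2 segment(s) drawn
Segments drawn: 2

Answer: 2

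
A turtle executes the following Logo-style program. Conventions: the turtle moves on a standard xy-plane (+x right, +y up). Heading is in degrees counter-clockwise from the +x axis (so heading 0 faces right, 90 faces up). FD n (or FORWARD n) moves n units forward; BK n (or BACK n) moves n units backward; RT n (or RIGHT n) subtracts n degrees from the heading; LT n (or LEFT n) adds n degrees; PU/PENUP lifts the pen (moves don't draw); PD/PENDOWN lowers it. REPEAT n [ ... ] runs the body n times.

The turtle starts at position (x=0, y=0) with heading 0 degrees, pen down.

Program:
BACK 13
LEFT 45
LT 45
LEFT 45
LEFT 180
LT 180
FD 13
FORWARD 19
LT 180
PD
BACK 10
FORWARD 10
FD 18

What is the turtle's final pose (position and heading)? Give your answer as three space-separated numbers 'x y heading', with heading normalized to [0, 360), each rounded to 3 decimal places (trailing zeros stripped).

Answer: -22.899 9.899 315

Derivation:
Executing turtle program step by step:
Start: pos=(0,0), heading=0, pen down
BK 13: (0,0) -> (-13,0) [heading=0, draw]
LT 45: heading 0 -> 45
LT 45: heading 45 -> 90
LT 45: heading 90 -> 135
LT 180: heading 135 -> 315
LT 180: heading 315 -> 135
FD 13: (-13,0) -> (-22.192,9.192) [heading=135, draw]
FD 19: (-22.192,9.192) -> (-35.627,22.627) [heading=135, draw]
LT 180: heading 135 -> 315
PD: pen down
BK 10: (-35.627,22.627) -> (-42.698,29.698) [heading=315, draw]
FD 10: (-42.698,29.698) -> (-35.627,22.627) [heading=315, draw]
FD 18: (-35.627,22.627) -> (-22.899,9.899) [heading=315, draw]
Final: pos=(-22.899,9.899), heading=315, 6 segment(s) drawn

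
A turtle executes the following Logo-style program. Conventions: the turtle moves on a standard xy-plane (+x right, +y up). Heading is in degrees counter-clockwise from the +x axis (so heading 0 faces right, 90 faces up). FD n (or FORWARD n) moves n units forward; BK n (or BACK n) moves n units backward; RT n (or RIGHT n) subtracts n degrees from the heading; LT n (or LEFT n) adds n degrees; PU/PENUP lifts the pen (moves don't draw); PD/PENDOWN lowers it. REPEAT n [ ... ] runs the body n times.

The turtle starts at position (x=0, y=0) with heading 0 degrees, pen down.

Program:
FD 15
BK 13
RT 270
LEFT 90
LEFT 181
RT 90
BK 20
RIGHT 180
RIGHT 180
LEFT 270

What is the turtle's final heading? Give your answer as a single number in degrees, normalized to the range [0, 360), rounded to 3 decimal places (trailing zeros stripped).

Answer: 181

Derivation:
Executing turtle program step by step:
Start: pos=(0,0), heading=0, pen down
FD 15: (0,0) -> (15,0) [heading=0, draw]
BK 13: (15,0) -> (2,0) [heading=0, draw]
RT 270: heading 0 -> 90
LT 90: heading 90 -> 180
LT 181: heading 180 -> 1
RT 90: heading 1 -> 271
BK 20: (2,0) -> (1.651,19.997) [heading=271, draw]
RT 180: heading 271 -> 91
RT 180: heading 91 -> 271
LT 270: heading 271 -> 181
Final: pos=(1.651,19.997), heading=181, 3 segment(s) drawn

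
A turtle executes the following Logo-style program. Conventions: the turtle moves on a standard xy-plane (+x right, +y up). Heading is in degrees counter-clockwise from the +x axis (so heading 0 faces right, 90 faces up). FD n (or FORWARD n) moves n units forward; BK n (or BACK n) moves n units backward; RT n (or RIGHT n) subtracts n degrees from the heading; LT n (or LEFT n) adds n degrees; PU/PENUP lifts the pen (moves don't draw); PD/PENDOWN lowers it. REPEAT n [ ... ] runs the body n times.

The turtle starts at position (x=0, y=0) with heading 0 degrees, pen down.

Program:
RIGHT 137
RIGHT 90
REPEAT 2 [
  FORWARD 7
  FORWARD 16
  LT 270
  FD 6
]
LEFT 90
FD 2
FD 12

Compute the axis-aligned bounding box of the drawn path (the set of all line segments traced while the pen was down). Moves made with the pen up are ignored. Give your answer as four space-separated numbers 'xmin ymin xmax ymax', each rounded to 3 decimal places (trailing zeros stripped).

Executing turtle program step by step:
Start: pos=(0,0), heading=0, pen down
RT 137: heading 0 -> 223
RT 90: heading 223 -> 133
REPEAT 2 [
  -- iteration 1/2 --
  FD 7: (0,0) -> (-4.774,5.119) [heading=133, draw]
  FD 16: (-4.774,5.119) -> (-15.686,16.821) [heading=133, draw]
  LT 270: heading 133 -> 43
  FD 6: (-15.686,16.821) -> (-11.298,20.913) [heading=43, draw]
  -- iteration 2/2 --
  FD 7: (-11.298,20.913) -> (-6.178,25.687) [heading=43, draw]
  FD 16: (-6.178,25.687) -> (5.523,36.599) [heading=43, draw]
  LT 270: heading 43 -> 313
  FD 6: (5.523,36.599) -> (9.615,32.211) [heading=313, draw]
]
LT 90: heading 313 -> 43
FD 2: (9.615,32.211) -> (11.078,33.575) [heading=43, draw]
FD 12: (11.078,33.575) -> (19.854,41.759) [heading=43, draw]
Final: pos=(19.854,41.759), heading=43, 8 segment(s) drawn

Segment endpoints: x in {-15.686, -11.298, -6.178, -4.774, 0, 5.523, 9.615, 11.078, 19.854}, y in {0, 5.119, 16.821, 20.913, 25.687, 32.211, 33.575, 36.599, 41.759}
xmin=-15.686, ymin=0, xmax=19.854, ymax=41.759

Answer: -15.686 0 19.854 41.759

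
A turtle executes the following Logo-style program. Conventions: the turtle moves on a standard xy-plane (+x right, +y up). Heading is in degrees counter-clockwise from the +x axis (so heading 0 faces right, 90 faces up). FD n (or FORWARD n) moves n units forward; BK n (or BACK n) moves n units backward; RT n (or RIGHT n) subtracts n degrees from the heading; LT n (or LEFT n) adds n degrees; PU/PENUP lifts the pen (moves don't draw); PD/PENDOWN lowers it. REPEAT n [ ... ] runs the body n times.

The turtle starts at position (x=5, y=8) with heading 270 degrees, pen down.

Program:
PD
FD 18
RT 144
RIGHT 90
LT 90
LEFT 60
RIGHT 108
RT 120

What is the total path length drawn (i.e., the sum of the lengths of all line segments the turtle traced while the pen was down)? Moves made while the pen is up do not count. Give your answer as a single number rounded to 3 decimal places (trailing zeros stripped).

Executing turtle program step by step:
Start: pos=(5,8), heading=270, pen down
PD: pen down
FD 18: (5,8) -> (5,-10) [heading=270, draw]
RT 144: heading 270 -> 126
RT 90: heading 126 -> 36
LT 90: heading 36 -> 126
LT 60: heading 126 -> 186
RT 108: heading 186 -> 78
RT 120: heading 78 -> 318
Final: pos=(5,-10), heading=318, 1 segment(s) drawn

Segment lengths:
  seg 1: (5,8) -> (5,-10), length = 18
Total = 18

Answer: 18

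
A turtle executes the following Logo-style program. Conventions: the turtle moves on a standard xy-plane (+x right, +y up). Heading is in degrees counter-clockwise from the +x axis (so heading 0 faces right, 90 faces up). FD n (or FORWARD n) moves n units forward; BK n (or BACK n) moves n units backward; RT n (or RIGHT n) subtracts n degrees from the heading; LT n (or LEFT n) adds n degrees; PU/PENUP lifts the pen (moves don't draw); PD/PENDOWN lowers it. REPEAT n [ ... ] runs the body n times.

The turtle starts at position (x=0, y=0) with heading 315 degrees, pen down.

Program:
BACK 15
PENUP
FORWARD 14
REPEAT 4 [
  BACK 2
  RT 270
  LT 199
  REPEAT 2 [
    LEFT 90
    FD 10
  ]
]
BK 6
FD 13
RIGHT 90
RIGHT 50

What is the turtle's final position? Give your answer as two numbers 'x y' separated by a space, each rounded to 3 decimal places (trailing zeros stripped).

Answer: 15.256 6.108

Derivation:
Executing turtle program step by step:
Start: pos=(0,0), heading=315, pen down
BK 15: (0,0) -> (-10.607,10.607) [heading=315, draw]
PU: pen up
FD 14: (-10.607,10.607) -> (-0.707,0.707) [heading=315, move]
REPEAT 4 [
  -- iteration 1/4 --
  BK 2: (-0.707,0.707) -> (-2.121,2.121) [heading=315, move]
  RT 270: heading 315 -> 45
  LT 199: heading 45 -> 244
  REPEAT 2 [
    -- iteration 1/2 --
    LT 90: heading 244 -> 334
    FD 10: (-2.121,2.121) -> (6.867,-2.262) [heading=334, move]
    -- iteration 2/2 --
    LT 90: heading 334 -> 64
    FD 10: (6.867,-2.262) -> (11.25,6.726) [heading=64, move]
  ]
  -- iteration 2/4 --
  BK 2: (11.25,6.726) -> (10.374,4.928) [heading=64, move]
  RT 270: heading 64 -> 154
  LT 199: heading 154 -> 353
  REPEAT 2 [
    -- iteration 1/2 --
    LT 90: heading 353 -> 83
    FD 10: (10.374,4.928) -> (11.592,14.853) [heading=83, move]
    -- iteration 2/2 --
    LT 90: heading 83 -> 173
    FD 10: (11.592,14.853) -> (1.667,16.072) [heading=173, move]
  ]
  -- iteration 3/4 --
  BK 2: (1.667,16.072) -> (3.652,15.828) [heading=173, move]
  RT 270: heading 173 -> 263
  LT 199: heading 263 -> 102
  REPEAT 2 [
    -- iteration 1/2 --
    LT 90: heading 102 -> 192
    FD 10: (3.652,15.828) -> (-6.13,13.749) [heading=192, move]
    -- iteration 2/2 --
    LT 90: heading 192 -> 282
    FD 10: (-6.13,13.749) -> (-4.05,3.968) [heading=282, move]
  ]
  -- iteration 4/4 --
  BK 2: (-4.05,3.968) -> (-4.466,5.924) [heading=282, move]
  RT 270: heading 282 -> 12
  LT 199: heading 12 -> 211
  REPEAT 2 [
    -- iteration 1/2 --
    LT 90: heading 211 -> 301
    FD 10: (-4.466,5.924) -> (0.684,-2.648) [heading=301, move]
    -- iteration 2/2 --
    LT 90: heading 301 -> 31
    FD 10: (0.684,-2.648) -> (9.256,2.503) [heading=31, move]
  ]
]
BK 6: (9.256,2.503) -> (4.113,-0.587) [heading=31, move]
FD 13: (4.113,-0.587) -> (15.256,6.108) [heading=31, move]
RT 90: heading 31 -> 301
RT 50: heading 301 -> 251
Final: pos=(15.256,6.108), heading=251, 1 segment(s) drawn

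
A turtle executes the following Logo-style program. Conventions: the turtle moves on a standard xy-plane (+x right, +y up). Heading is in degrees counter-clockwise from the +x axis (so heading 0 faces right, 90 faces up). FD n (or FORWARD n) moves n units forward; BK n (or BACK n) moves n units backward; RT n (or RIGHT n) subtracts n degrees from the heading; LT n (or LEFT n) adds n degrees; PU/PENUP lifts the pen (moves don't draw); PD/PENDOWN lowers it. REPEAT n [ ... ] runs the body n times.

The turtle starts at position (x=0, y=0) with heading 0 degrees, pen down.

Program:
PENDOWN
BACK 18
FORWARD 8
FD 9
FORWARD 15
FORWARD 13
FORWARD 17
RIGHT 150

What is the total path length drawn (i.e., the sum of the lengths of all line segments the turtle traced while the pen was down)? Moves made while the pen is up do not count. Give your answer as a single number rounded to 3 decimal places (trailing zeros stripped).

Answer: 80

Derivation:
Executing turtle program step by step:
Start: pos=(0,0), heading=0, pen down
PD: pen down
BK 18: (0,0) -> (-18,0) [heading=0, draw]
FD 8: (-18,0) -> (-10,0) [heading=0, draw]
FD 9: (-10,0) -> (-1,0) [heading=0, draw]
FD 15: (-1,0) -> (14,0) [heading=0, draw]
FD 13: (14,0) -> (27,0) [heading=0, draw]
FD 17: (27,0) -> (44,0) [heading=0, draw]
RT 150: heading 0 -> 210
Final: pos=(44,0), heading=210, 6 segment(s) drawn

Segment lengths:
  seg 1: (0,0) -> (-18,0), length = 18
  seg 2: (-18,0) -> (-10,0), length = 8
  seg 3: (-10,0) -> (-1,0), length = 9
  seg 4: (-1,0) -> (14,0), length = 15
  seg 5: (14,0) -> (27,0), length = 13
  seg 6: (27,0) -> (44,0), length = 17
Total = 80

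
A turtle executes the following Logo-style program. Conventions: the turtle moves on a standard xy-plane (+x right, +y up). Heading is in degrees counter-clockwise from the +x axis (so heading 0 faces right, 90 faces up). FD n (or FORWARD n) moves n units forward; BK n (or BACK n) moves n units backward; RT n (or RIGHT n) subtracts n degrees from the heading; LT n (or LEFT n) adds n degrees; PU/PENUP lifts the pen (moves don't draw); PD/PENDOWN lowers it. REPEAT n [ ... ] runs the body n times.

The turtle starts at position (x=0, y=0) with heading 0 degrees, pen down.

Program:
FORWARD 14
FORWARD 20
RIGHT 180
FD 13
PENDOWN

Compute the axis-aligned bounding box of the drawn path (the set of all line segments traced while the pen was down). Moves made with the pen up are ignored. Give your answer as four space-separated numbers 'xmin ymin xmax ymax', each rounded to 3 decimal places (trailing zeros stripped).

Executing turtle program step by step:
Start: pos=(0,0), heading=0, pen down
FD 14: (0,0) -> (14,0) [heading=0, draw]
FD 20: (14,0) -> (34,0) [heading=0, draw]
RT 180: heading 0 -> 180
FD 13: (34,0) -> (21,0) [heading=180, draw]
PD: pen down
Final: pos=(21,0), heading=180, 3 segment(s) drawn

Segment endpoints: x in {0, 14, 21, 34}, y in {0, 0}
xmin=0, ymin=0, xmax=34, ymax=0

Answer: 0 0 34 0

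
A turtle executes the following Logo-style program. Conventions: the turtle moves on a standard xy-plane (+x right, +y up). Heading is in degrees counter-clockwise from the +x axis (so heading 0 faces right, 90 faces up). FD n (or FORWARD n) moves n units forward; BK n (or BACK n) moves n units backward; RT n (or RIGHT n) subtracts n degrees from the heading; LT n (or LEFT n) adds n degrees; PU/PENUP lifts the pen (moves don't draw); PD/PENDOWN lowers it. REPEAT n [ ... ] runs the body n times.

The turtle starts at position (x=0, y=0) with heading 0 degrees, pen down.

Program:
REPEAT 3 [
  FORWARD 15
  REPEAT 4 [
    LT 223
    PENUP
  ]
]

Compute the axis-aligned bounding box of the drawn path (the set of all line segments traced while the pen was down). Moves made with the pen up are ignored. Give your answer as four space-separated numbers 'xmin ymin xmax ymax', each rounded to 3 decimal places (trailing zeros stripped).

Executing turtle program step by step:
Start: pos=(0,0), heading=0, pen down
REPEAT 3 [
  -- iteration 1/3 --
  FD 15: (0,0) -> (15,0) [heading=0, draw]
  REPEAT 4 [
    -- iteration 1/4 --
    LT 223: heading 0 -> 223
    PU: pen up
    -- iteration 2/4 --
    LT 223: heading 223 -> 86
    PU: pen up
    -- iteration 3/4 --
    LT 223: heading 86 -> 309
    PU: pen up
    -- iteration 4/4 --
    LT 223: heading 309 -> 172
    PU: pen up
  ]
  -- iteration 2/3 --
  FD 15: (15,0) -> (0.146,2.088) [heading=172, move]
  REPEAT 4 [
    -- iteration 1/4 --
    LT 223: heading 172 -> 35
    PU: pen up
    -- iteration 2/4 --
    LT 223: heading 35 -> 258
    PU: pen up
    -- iteration 3/4 --
    LT 223: heading 258 -> 121
    PU: pen up
    -- iteration 4/4 --
    LT 223: heading 121 -> 344
    PU: pen up
  ]
  -- iteration 3/3 --
  FD 15: (0.146,2.088) -> (14.565,-2.047) [heading=344, move]
  REPEAT 4 [
    -- iteration 1/4 --
    LT 223: heading 344 -> 207
    PU: pen up
    -- iteration 2/4 --
    LT 223: heading 207 -> 70
    PU: pen up
    -- iteration 3/4 --
    LT 223: heading 70 -> 293
    PU: pen up
    -- iteration 4/4 --
    LT 223: heading 293 -> 156
    PU: pen up
  ]
]
Final: pos=(14.565,-2.047), heading=156, 1 segment(s) drawn

Segment endpoints: x in {0, 15}, y in {0}
xmin=0, ymin=0, xmax=15, ymax=0

Answer: 0 0 15 0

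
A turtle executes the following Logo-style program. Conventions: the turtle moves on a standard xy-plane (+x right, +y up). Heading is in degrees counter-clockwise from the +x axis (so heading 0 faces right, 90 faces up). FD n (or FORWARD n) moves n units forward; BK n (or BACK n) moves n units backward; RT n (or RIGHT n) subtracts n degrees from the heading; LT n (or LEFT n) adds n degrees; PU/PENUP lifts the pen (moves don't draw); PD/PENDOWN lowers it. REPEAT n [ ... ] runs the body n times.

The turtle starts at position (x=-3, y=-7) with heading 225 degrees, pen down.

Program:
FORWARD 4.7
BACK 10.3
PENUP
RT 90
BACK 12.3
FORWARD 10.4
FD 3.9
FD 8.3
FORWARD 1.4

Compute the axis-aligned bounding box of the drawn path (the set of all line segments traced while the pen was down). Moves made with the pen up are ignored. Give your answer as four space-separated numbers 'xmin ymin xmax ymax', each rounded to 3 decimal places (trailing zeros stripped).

Answer: -6.323 -10.323 0.96 -3.04

Derivation:
Executing turtle program step by step:
Start: pos=(-3,-7), heading=225, pen down
FD 4.7: (-3,-7) -> (-6.323,-10.323) [heading=225, draw]
BK 10.3: (-6.323,-10.323) -> (0.96,-3.04) [heading=225, draw]
PU: pen up
RT 90: heading 225 -> 135
BK 12.3: (0.96,-3.04) -> (9.657,-11.738) [heading=135, move]
FD 10.4: (9.657,-11.738) -> (2.303,-4.384) [heading=135, move]
FD 3.9: (2.303,-4.384) -> (-0.454,-1.626) [heading=135, move]
FD 8.3: (-0.454,-1.626) -> (-6.323,4.243) [heading=135, move]
FD 1.4: (-6.323,4.243) -> (-7.313,5.233) [heading=135, move]
Final: pos=(-7.313,5.233), heading=135, 2 segment(s) drawn

Segment endpoints: x in {-6.323, -3, 0.96}, y in {-10.323, -7, -3.04}
xmin=-6.323, ymin=-10.323, xmax=0.96, ymax=-3.04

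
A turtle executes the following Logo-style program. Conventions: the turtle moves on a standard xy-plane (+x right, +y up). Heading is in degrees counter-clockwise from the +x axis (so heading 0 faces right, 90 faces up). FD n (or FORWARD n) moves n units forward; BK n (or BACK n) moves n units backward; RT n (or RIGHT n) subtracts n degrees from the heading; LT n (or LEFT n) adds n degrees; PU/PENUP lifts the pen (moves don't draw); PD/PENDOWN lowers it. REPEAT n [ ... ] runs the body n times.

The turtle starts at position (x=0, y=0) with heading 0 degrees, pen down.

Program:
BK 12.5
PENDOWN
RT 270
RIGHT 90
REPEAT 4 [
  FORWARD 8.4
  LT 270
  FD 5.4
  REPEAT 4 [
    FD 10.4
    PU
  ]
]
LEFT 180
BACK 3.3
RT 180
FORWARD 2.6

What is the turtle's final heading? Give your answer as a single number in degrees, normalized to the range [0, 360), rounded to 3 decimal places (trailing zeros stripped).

Executing turtle program step by step:
Start: pos=(0,0), heading=0, pen down
BK 12.5: (0,0) -> (-12.5,0) [heading=0, draw]
PD: pen down
RT 270: heading 0 -> 90
RT 90: heading 90 -> 0
REPEAT 4 [
  -- iteration 1/4 --
  FD 8.4: (-12.5,0) -> (-4.1,0) [heading=0, draw]
  LT 270: heading 0 -> 270
  FD 5.4: (-4.1,0) -> (-4.1,-5.4) [heading=270, draw]
  REPEAT 4 [
    -- iteration 1/4 --
    FD 10.4: (-4.1,-5.4) -> (-4.1,-15.8) [heading=270, draw]
    PU: pen up
    -- iteration 2/4 --
    FD 10.4: (-4.1,-15.8) -> (-4.1,-26.2) [heading=270, move]
    PU: pen up
    -- iteration 3/4 --
    FD 10.4: (-4.1,-26.2) -> (-4.1,-36.6) [heading=270, move]
    PU: pen up
    -- iteration 4/4 --
    FD 10.4: (-4.1,-36.6) -> (-4.1,-47) [heading=270, move]
    PU: pen up
  ]
  -- iteration 2/4 --
  FD 8.4: (-4.1,-47) -> (-4.1,-55.4) [heading=270, move]
  LT 270: heading 270 -> 180
  FD 5.4: (-4.1,-55.4) -> (-9.5,-55.4) [heading=180, move]
  REPEAT 4 [
    -- iteration 1/4 --
    FD 10.4: (-9.5,-55.4) -> (-19.9,-55.4) [heading=180, move]
    PU: pen up
    -- iteration 2/4 --
    FD 10.4: (-19.9,-55.4) -> (-30.3,-55.4) [heading=180, move]
    PU: pen up
    -- iteration 3/4 --
    FD 10.4: (-30.3,-55.4) -> (-40.7,-55.4) [heading=180, move]
    PU: pen up
    -- iteration 4/4 --
    FD 10.4: (-40.7,-55.4) -> (-51.1,-55.4) [heading=180, move]
    PU: pen up
  ]
  -- iteration 3/4 --
  FD 8.4: (-51.1,-55.4) -> (-59.5,-55.4) [heading=180, move]
  LT 270: heading 180 -> 90
  FD 5.4: (-59.5,-55.4) -> (-59.5,-50) [heading=90, move]
  REPEAT 4 [
    -- iteration 1/4 --
    FD 10.4: (-59.5,-50) -> (-59.5,-39.6) [heading=90, move]
    PU: pen up
    -- iteration 2/4 --
    FD 10.4: (-59.5,-39.6) -> (-59.5,-29.2) [heading=90, move]
    PU: pen up
    -- iteration 3/4 --
    FD 10.4: (-59.5,-29.2) -> (-59.5,-18.8) [heading=90, move]
    PU: pen up
    -- iteration 4/4 --
    FD 10.4: (-59.5,-18.8) -> (-59.5,-8.4) [heading=90, move]
    PU: pen up
  ]
  -- iteration 4/4 --
  FD 8.4: (-59.5,-8.4) -> (-59.5,0) [heading=90, move]
  LT 270: heading 90 -> 0
  FD 5.4: (-59.5,0) -> (-54.1,0) [heading=0, move]
  REPEAT 4 [
    -- iteration 1/4 --
    FD 10.4: (-54.1,0) -> (-43.7,0) [heading=0, move]
    PU: pen up
    -- iteration 2/4 --
    FD 10.4: (-43.7,0) -> (-33.3,0) [heading=0, move]
    PU: pen up
    -- iteration 3/4 --
    FD 10.4: (-33.3,0) -> (-22.9,0) [heading=0, move]
    PU: pen up
    -- iteration 4/4 --
    FD 10.4: (-22.9,0) -> (-12.5,0) [heading=0, move]
    PU: pen up
  ]
]
LT 180: heading 0 -> 180
BK 3.3: (-12.5,0) -> (-9.2,0) [heading=180, move]
RT 180: heading 180 -> 0
FD 2.6: (-9.2,0) -> (-6.6,0) [heading=0, move]
Final: pos=(-6.6,0), heading=0, 4 segment(s) drawn

Answer: 0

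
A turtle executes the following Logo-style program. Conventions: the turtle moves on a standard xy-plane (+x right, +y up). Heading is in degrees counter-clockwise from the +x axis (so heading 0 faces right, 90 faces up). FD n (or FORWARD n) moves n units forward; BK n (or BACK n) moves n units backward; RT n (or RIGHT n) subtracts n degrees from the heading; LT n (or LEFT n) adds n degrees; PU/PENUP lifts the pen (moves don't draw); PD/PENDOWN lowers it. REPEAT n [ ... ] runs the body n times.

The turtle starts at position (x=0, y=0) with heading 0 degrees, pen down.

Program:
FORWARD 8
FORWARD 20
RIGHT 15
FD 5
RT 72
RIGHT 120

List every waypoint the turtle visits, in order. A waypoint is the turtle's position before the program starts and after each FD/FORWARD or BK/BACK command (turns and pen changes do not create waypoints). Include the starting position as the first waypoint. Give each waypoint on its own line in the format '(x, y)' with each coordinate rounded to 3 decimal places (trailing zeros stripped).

Executing turtle program step by step:
Start: pos=(0,0), heading=0, pen down
FD 8: (0,0) -> (8,0) [heading=0, draw]
FD 20: (8,0) -> (28,0) [heading=0, draw]
RT 15: heading 0 -> 345
FD 5: (28,0) -> (32.83,-1.294) [heading=345, draw]
RT 72: heading 345 -> 273
RT 120: heading 273 -> 153
Final: pos=(32.83,-1.294), heading=153, 3 segment(s) drawn
Waypoints (4 total):
(0, 0)
(8, 0)
(28, 0)
(32.83, -1.294)

Answer: (0, 0)
(8, 0)
(28, 0)
(32.83, -1.294)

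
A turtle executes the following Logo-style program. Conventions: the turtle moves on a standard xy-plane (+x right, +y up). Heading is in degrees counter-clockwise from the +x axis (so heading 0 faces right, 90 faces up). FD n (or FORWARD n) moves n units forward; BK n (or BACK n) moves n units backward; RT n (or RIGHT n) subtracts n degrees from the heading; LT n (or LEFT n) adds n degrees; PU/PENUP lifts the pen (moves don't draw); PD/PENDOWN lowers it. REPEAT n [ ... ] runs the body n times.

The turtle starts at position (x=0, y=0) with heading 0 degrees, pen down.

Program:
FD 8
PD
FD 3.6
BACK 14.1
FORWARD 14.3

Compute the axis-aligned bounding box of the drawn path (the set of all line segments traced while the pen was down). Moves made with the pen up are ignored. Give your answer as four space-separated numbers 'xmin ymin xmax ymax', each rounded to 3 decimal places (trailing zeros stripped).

Executing turtle program step by step:
Start: pos=(0,0), heading=0, pen down
FD 8: (0,0) -> (8,0) [heading=0, draw]
PD: pen down
FD 3.6: (8,0) -> (11.6,0) [heading=0, draw]
BK 14.1: (11.6,0) -> (-2.5,0) [heading=0, draw]
FD 14.3: (-2.5,0) -> (11.8,0) [heading=0, draw]
Final: pos=(11.8,0), heading=0, 4 segment(s) drawn

Segment endpoints: x in {-2.5, 0, 8, 11.6, 11.8}, y in {0}
xmin=-2.5, ymin=0, xmax=11.8, ymax=0

Answer: -2.5 0 11.8 0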